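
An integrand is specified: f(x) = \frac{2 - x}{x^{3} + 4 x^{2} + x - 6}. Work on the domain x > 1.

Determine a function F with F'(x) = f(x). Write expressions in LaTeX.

The denominator factors as \left(x - 1\right) \left(x + 2\right) \left(x + 3\right); partial fractions split f into directly integrable pieces: \frac{5}{4 \left(x + 3\right)} - \frac{4}{3 \left(x + 2\right)} + \frac{1}{12 \left(x - 1\right)}.
Check: d/dx[\frac{\log{\left(x - 1 \right)}}{12} - \frac{4 \log{\left(x + 2 \right)}}{3} + \frac{5 \log{\left(x + 3 \right)}}{4}] = \frac{2 - x}{x^{3} + 4 x^{2} + x - 6} = f(x).

An antiderivative is F(x) = \frac{\log{\left(x - 1 \right)}}{12} - \frac{4 \log{\left(x + 2 \right)}}{3} + \frac{5 \log{\left(x + 3 \right)}}{4}.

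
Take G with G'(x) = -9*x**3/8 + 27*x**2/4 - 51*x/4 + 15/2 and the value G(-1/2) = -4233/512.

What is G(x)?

G(x) = -3*(x**2 - 4*x + 2)*(3*x**2 - 12*x + 14)/32

G'(x) matches the chain-rule pattern g'(h)*h' with inner function h(x) = 3*x**2/4 - 3*x + 5/2; substituting u = h(x) collapses the integral.
A general antiderivative is -(3*x**2/4 - 3*x + 5/2)**2/2 + C.
The condition gives C = -4233/512 - (-4489/512) = 1/2.
So G(x) = -3*(x**2 - 4*x + 2)*(3*x**2 - 12*x + 14)/32.
Check: d/dx[-3*(x**2 - 4*x + 2)*(3*x**2 - 12*x + 14)/32] = -9*x**3/8 + 27*x**2/4 - 51*x/4 + 15/2 = G'(x).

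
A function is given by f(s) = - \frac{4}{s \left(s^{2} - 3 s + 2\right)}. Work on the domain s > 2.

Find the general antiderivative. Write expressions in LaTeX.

Factor the denominator (s \left(s - 2\right) \left(s - 1\right)) and decompose: f = \frac{4}{s - 1} - \frac{2}{s - 2} - \frac{2}{s}; each piece integrates to a log, atan, or power term.
Check: d/ds[2 \left(2 \log{\left(s - 1 \right)} - \log{\left(s^{2} - 2 s \right)}\right)] = - \frac{4}{s^{3} - 3 s^{2} + 2 s}, which equals f(s).

F(s) = 2 \left(2 \log{\left(s - 1 \right)} - \log{\left(s^{2} - 2 s \right)}\right) + C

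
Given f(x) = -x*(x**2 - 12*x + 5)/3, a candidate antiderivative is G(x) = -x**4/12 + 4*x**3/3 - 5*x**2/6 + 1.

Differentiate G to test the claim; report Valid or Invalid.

Valid. The derivative of G reproduces f.

d/dx[G] = -x**3/3 + 4*x**2 - 5*x/3
This equals f(x) exactly, so the claim holds.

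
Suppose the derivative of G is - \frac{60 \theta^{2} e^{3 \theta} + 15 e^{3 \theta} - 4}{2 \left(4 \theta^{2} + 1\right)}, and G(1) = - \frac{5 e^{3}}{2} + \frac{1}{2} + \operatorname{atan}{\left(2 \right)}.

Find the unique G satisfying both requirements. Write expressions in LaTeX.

Recover the given G'(\theta) by differentiating a candidate G(\theta); any mismatch rules it out.
A general antiderivative is - \frac{5 e^{3 \theta}}{2} + \operatorname{atan}{\left(2 \theta \right)} + C.
The condition gives C = - \frac{5 e^{3}}{2} + \frac{1}{2} + \operatorname{atan}{\left(2 \right)} - (- \frac{5 e^{3}}{2} + \operatorname{atan}{\left(2 \right)}) = \frac{1}{2}.
So G(\theta) = - \frac{5 e^{3 \theta}}{2} + \operatorname{atan}{\left(2 \theta \right)} + \frac{1}{2}.
Check: d/d\theta[- \frac{5 e^{3 \theta}}{2} + \operatorname{atan}{\left(2 \theta \right)} + \frac{1}{2}] = \frac{- 60 \theta^{2} e^{3 \theta} - 15 e^{3 \theta} + 4}{8 \theta^{2} + 2}, which equals G'(\theta).

G(\theta) = - \frac{5 e^{3 \theta}}{2} + \operatorname{atan}{\left(2 \theta \right)} + \frac{1}{2}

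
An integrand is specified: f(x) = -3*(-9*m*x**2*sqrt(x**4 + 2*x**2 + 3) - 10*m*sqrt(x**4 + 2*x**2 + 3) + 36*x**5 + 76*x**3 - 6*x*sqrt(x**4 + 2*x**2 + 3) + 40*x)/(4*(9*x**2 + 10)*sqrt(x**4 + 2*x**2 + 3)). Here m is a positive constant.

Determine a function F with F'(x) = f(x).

Since d/dx undoes antidifferentiation here, F'(x) = f(x) is required of F(x).
Check: d/dx[3*m*x/4 - 3*sqrt(x**4 + 2*x**2 + 3)/2 + log(3*x**2/2 + 5/3)/4] = (27*m*x**2*sqrt(x**4 + 2*x**2 + 3) + 30*m*sqrt(x**4 + 2*x**2 + 3) - 108*x**5 - 228*x**3 + 18*x*sqrt(x**4 + 2*x**2 + 3) - 120*x)/(36*x**2*sqrt(x**4 + 2*x**2 + 3) + 40*sqrt(x**4 + 2*x**2 + 3)), which equals f(x).

An antiderivative is F(x) = 3*m*x/4 - 3*sqrt(x**4 + 2*x**2 + 3)/2 + log(3*x**2/2 + 5/3)/4.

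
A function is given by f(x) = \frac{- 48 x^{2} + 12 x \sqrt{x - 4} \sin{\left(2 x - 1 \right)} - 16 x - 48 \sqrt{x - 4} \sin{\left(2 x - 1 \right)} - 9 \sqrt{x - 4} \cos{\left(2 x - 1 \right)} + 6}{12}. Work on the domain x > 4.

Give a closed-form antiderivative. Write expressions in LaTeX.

Whatever form F(x) takes, F'(x) = f(x) is non-negotiable.
Check: d/dx[- \frac{8 x^{3} + 4 x^{2} + 3 x \sqrt{x - 4} \cos{\left(2 x - 1 \right)} - 3 x - 12 \sqrt{x - 4} \cos{\left(2 x - 1 \right)}}{6}] = \frac{- 48 x^{2} \sqrt{x - 4} + 12 x^{2} \sin{\left(2 x - 1 \right)} - 16 x \sqrt{x - 4} - 96 x \sin{\left(2 x - 1 \right)} - 9 x \cos{\left(2 x - 1 \right)} + 6 \sqrt{x - 4} + 192 \sin{\left(2 x - 1 \right)} + 36 \cos{\left(2 x - 1 \right)}}{12 \sqrt{x - 4}}, which equals f(x).

An antiderivative is F(x) = - \frac{8 x^{3} + 4 x^{2} + 3 x \sqrt{x - 4} \cos{\left(2 x - 1 \right)} - 3 x - 12 \sqrt{x - 4} \cos{\left(2 x - 1 \right)}}{6}.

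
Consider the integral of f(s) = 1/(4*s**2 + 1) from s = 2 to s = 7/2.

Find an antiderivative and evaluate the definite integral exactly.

Antiderivative: F(s) = atan(2*s)/2; value = -atan(4)/2 + atan(7)/2

An antiderivative F(s) passes only if d/ds[F] lands on f(s) exactly.
F(s) = atan(2*s)/2 is an antiderivative of f.
Check: d/ds[atan(2*s)/2] = 1/(4*s**2 + 1) = f(s).
F(7/2) = atan(7)/2; F(2) = atan(4)/2.
Integral = F(7/2) - F(2) = -atan(4)/2 + atan(7)/2.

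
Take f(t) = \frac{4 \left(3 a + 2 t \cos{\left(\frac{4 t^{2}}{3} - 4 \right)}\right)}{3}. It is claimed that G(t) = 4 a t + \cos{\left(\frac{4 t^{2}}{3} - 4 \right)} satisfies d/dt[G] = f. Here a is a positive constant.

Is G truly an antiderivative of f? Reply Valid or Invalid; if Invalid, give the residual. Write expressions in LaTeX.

Invalid: d/dt[G] - f = - \frac{8 t \sin{\left(\frac{4 t^{2}}{3} - 4 \right)}}{3} - \frac{8 t \cos{\left(\frac{4 t^{2}}{3} - 4 \right)}}{3}, which is not 0.

d/dt[G] = 4 a - \frac{8 t \sin{\left(\frac{4 t^{2}}{3} - 4 \right)}}{3}
d/dt[G] - f(t) = - \frac{8 t \sin{\left(\frac{4 t^{2}}{3} - 4 \right)}}{3} - \frac{8 t \cos{\left(\frac{4 t^{2}}{3} - 4 \right)}}{3} != 0.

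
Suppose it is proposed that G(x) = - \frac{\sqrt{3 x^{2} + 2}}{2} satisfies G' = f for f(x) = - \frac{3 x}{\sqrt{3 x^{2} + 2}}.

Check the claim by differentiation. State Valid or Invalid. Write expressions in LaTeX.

d/dx[G] = - \frac{3 x}{2 \sqrt{3 x^{2} + 2}}
d/dx[G] - f(x) = \frac{3 x}{2 \sqrt{3 x^{2} + 2}} != 0.

Invalid: d/dx[G] - f = \frac{3 x}{2 \sqrt{3 x^{2} + 2}}, which is not 0.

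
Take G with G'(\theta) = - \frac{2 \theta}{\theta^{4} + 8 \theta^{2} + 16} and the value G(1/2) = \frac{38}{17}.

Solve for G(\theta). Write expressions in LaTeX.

The substitution u = \theta^{2} + 4 works: G'(\theta) is exactly (dG/du)*(du/d\theta) for that inner function.
A general antiderivative is \frac{1}{\theta^{2} + 4} + C.
The condition gives C = \frac{38}{17} - (\frac{4}{17}) = 2.
So G(\theta) = 2 + \frac{1}{\theta^{2} + 4}.
Check: d/d\theta[2 + \frac{1}{\theta^{2} + 4}] = - \frac{2 \theta}{\theta^{4} + 8 \theta^{2} + 16} = G'(\theta).

G(\theta) = 2 + \frac{1}{\theta^{2} + 4}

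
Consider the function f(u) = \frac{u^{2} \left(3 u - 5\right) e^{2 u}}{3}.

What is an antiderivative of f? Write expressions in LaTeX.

An antiderivative is F(u) = \frac{u^{3} e^{2 u}}{2} - \frac{19 u^{2} e^{2 u}}{12} + \frac{19 u e^{2 u}}{12} - \frac{19 e^{2 u}}{24}.

Recognize the product-rule pattern: f = v'r + vr' with v = \frac{u^{3}}{2} - \frac{19 u^{2}}{12} + \frac{19 u}{12} - \frac{19}{24}, r = e^{2 u}, so integration by parts undoes it.
Check: d/du[\frac{u^{3} e^{2 u}}{2} - \frac{19 u^{2} e^{2 u}}{12} + \frac{19 u e^{2 u}}{12} - \frac{19 e^{2 u}}{24}] = u^{3} e^{2 u} - \frac{5 u^{2} e^{2 u}}{3}, which equals f(u).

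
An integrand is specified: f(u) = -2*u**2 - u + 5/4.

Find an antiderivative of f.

The integrand splits into summands that can be handled one at a time.
Check: d/du[-2*u**3/3 - u**2/2 + 5*u/4] = -2*u**2 - u + 5/4 = f(u).

An antiderivative is F(u) = -2*u**3/3 - u**2/2 + 5*u/4.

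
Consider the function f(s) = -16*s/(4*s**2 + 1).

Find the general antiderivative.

F(s) = -2*log(4*s**2 + 1) + C

f matches the chain-rule pattern g'(h)*h' with inner function h(s) = 4*s**2 + 1; substituting u = h(s) collapses the integral.
Check: d/ds[-2*log(4*s**2 + 1)] = -16*s/(4*s**2 + 1) = f(s).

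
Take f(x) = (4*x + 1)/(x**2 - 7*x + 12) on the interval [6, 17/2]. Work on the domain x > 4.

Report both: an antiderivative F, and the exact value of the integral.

Antiderivative: F(x) = 17*log(x - 4) - 13*log(x - 3); value = -13*log(11/2) - 17*log(2) + 13*log(3) + 17*log(9/2)

Factor the denominator ((x - 4)*(x - 3)) and decompose: f = -13/(x - 3) + 17/(x - 4); each piece integrates to a log, atan, or power term.
F(x) = 17*log(x - 4) - 13*log(x - 3) is an antiderivative of f.
Check: d/dx[17*log(x - 4) - 13*log(x - 3)] = (4*x + 1)/(x**2 - 7*x + 12) = f(x).
F(17/2) = -13*log(11/2) + 17*log(9/2); F(6) = -13*log(3) + 17*log(2).
Integral = F(17/2) - F(6) = -13*log(11/2) - 17*log(2) + 13*log(3) + 17*log(9/2).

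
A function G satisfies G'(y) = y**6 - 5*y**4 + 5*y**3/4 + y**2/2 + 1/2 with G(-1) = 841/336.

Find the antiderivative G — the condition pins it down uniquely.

Integrate term by term and add the pieces.
A general antiderivative is y**7/7 - y**5 + 5*y**4/16 + y**3/6 + y/2 + C.
The condition gives C = 841/336 - (169/336) = 2.
So G(y) = (48*y**7 - 336*y**5 + 105*y**4 + 56*y**3 + 168*y + 672)/336.
Check: d/dy[(48*y**7 - 336*y**5 + 105*y**4 + 56*y**3 + 168*y + 672)/336] = y**6 - 5*y**4 + 5*y**3/4 + y**2/2 + 1/2 = G'(y).

G(y) = (48*y**7 - 336*y**5 + 105*y**4 + 56*y**3 + 168*y + 672)/336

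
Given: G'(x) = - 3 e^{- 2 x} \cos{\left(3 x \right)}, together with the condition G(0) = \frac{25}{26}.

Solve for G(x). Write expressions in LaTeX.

G(x) = \frac{1}{2} - \frac{9 e^{- 2 x} \sin{\left(3 x \right)}}{13} + \frac{6 e^{- 2 x} \cos{\left(3 x \right)}}{13}

Check a candidate G(x) by differentiating: d/dx[G] must match the given G'(x).
A general antiderivative is - \frac{9 e^{- 2 x} \sin{\left(3 x \right)}}{13} + \frac{6 e^{- 2 x} \cos{\left(3 x \right)}}{13} + C.
The condition gives C = \frac{25}{26} - (\frac{6}{13}) = \frac{1}{2}.
So G(x) = \frac{1}{2} - \frac{9 e^{- 2 x} \sin{\left(3 x \right)}}{13} + \frac{6 e^{- 2 x} \cos{\left(3 x \right)}}{13}.
Check: d/dx[\frac{1}{2} - \frac{9 e^{- 2 x} \sin{\left(3 x \right)}}{13} + \frac{6 e^{- 2 x} \cos{\left(3 x \right)}}{13}] = - 3 e^{- 2 x} \cos{\left(3 x \right)} = G'(x).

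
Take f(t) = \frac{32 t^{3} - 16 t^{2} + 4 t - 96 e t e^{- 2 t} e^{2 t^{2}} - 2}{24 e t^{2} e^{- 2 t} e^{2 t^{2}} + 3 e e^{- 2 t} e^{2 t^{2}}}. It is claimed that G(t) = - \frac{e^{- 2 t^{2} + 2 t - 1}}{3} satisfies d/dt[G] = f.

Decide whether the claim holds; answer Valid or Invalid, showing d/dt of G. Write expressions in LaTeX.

d/dt[G] = \frac{\left(4 t - 2\right) e^{2 t} e^{- 2 t^{2}}}{3 e}
d/dt[G] - f(t) = \frac{32 t}{8 t^{2} + 1} != 0.

Invalid: d/dt[G] - f = \frac{32 t}{8 t^{2} + 1}, which is not 0.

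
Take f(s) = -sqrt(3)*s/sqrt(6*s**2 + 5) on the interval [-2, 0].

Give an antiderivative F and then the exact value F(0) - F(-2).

Antiderivative: F(s) = -sqrt(3)*sqrt(6*s**2 + 5)/6; value = -sqrt(15)/6 + sqrt(87)/6

f matches the chain-rule pattern g'(h)*h' with inner function h(s) = 2*s**2 + 5/3; substituting u = h(s) collapses the integral.
F(s) = -sqrt(3)*sqrt(6*s**2 + 5)/6 is an antiderivative of f.
Check: d/ds[-sqrt(3)*sqrt(6*s**2 + 5)/6] = -sqrt(3)*s/sqrt(6*s**2 + 5) = f(s).
F(0) = -sqrt(15)/6; F(-2) = -sqrt(87)/6.
Integral = F(0) - F(-2) = -sqrt(15)/6 + sqrt(87)/6.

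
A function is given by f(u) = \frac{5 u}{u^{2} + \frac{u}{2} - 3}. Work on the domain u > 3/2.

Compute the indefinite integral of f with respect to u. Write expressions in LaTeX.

F(u) = \frac{5 \left(3 \log{\left(u - \frac{3}{2} \right)} + 4 \log{\left(u + 2 \right)}\right)}{7} + C

The denominator factors as \left(u + 2\right) \left(2 u - 3\right); partial fractions split f into directly integrable pieces: \frac{30}{7 \left(2 u - 3\right)} + \frac{20}{7 \left(u + 2\right)}.
Check: d/du[\frac{5 \left(3 \log{\left(u - \frac{3}{2} \right)} + 4 \log{\left(u + 2 \right)}\right)}{7}] = \frac{10 u}{2 u^{2} + u - 6}, which equals f(u).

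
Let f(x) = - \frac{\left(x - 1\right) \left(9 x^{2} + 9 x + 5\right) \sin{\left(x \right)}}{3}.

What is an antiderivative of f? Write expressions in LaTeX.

An antiderivative is F(x) = \frac{9 x^{3} \cos{\left(x \right)} - 27 x^{2} \sin{\left(x \right)} - 58 x \cos{\left(x \right)} + 58 \sin{\left(x \right)} - 5 \cos{\left(x \right)}}{3}.

For F(x) to be correct the identity F'(x) - f(x) = 0 must hold.
Check: d/dx[\frac{9 x^{3} \cos{\left(x \right)} - 27 x^{2} \sin{\left(x \right)} - 58 x \cos{\left(x \right)} + 58 \sin{\left(x \right)} - 5 \cos{\left(x \right)}}{3}] = - 3 x^{3} \sin{\left(x \right)} + \frac{4 x \sin{\left(x \right)}}{3} + \frac{5 \sin{\left(x \right)}}{3}, which equals f(x).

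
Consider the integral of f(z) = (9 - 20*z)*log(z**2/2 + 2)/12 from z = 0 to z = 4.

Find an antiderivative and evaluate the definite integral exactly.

A candidate is checked by its d/dz: the result must match f(z).
F(z) = -5*z**2*log(z**2/2 + 2)/6 + 5*z**2/6 + 3*z*log(z**2/2 + 2)/4 - 3*z/2 - 10*log(z**2 + 4)/3 + 3*atan(z/2) is an antiderivative of f.
Check: d/dz[-5*z**2*log(z**2/2 + 2)/6 + 5*z**2/6 + 3*z*log(z**2/2 + 2)/4 - 3*z/2 - 10*log(z**2 + 4)/3 + 3*atan(z/2)] = -5*z*log(z**2/2 + 2)/3 + 3*log(z**2/2 + 2)/4, which equals f(z).
F(4) = -31*log(10)/3 - 10*log(20)/3 + 3*atan(2) + 22/3; F(0) = -10*log(4)/3.
Integral = F(4) - F(0) = -31*log(10)/3 - 10*log(20)/3 + 3*atan(2) + 10*log(4)/3 + 22/3.

Antiderivative: F(z) = -5*z**2*log(z**2/2 + 2)/6 + 5*z**2/6 + 3*z*log(z**2/2 + 2)/4 - 3*z/2 - 10*log(z**2 + 4)/3 + 3*atan(z/2); value = -31*log(10)/3 - 10*log(20)/3 + 3*atan(2) + 10*log(4)/3 + 22/3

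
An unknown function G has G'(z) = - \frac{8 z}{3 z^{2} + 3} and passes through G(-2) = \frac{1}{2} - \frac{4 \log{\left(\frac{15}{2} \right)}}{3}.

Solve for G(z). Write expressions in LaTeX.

G(z) = \frac{3 - 8 \log{\left(\frac{3 z^{2}}{2} + \frac{3}{2} \right)}}{6}

G'(z) matches the chain-rule pattern g'(h)*h' with inner function h(z) = \frac{3 z^{2}}{2} + \frac{3}{2}; substituting u = h(z) collapses the integral.
A general antiderivative is - \frac{4 \log{\left(\frac{3 z^{2}}{2} + \frac{3}{2} \right)}}{3} + C.
The condition gives C = \frac{1}{2} - \frac{4 \log{\left(\frac{15}{2} \right)}}{3} - (- \frac{4 \log{\left(\frac{15}{2} \right)}}{3}) = \frac{1}{2}.
So G(z) = \frac{3 - 8 \log{\left(\frac{3 z^{2}}{2} + \frac{3}{2} \right)}}{6}.
Check: d/dz[\frac{3 - 8 \log{\left(\frac{3 z^{2}}{2} + \frac{3}{2} \right)}}{6}] = - \frac{8 z}{3 z^{2} + 3} = G'(z).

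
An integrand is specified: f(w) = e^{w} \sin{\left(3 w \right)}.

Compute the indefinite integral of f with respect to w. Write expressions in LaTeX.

A first test for any F(w): its w-derivative must equal f(w) identically.
Check: d/dw[- \frac{\left(- \sin{\left(3 w \right)} + 3 \cos{\left(3 w \right)}\right) e^{w}}{10}] = e^{w} \sin{\left(3 w \right)} = f(w).

F(w) = - \frac{\left(- \sin{\left(3 w \right)} + 3 \cos{\left(3 w \right)}\right) e^{w}}{10} + C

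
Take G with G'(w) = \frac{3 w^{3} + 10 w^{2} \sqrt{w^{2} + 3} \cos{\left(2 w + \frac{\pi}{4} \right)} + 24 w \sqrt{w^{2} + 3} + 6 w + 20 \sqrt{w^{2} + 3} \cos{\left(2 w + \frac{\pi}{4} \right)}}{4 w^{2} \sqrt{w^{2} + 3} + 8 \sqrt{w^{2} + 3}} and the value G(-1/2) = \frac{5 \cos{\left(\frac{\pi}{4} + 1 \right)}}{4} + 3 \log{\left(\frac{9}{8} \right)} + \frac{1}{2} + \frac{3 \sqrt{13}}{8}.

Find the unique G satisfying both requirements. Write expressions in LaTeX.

G(w) = \frac{3 \sqrt{w^{2} + 3}}{4} + 3 \log{\left(\frac{w^{2}}{2} + 1 \right)} + \frac{5 \sin{\left(2 w + \frac{\pi}{4} \right)}}{4} + \frac{1}{2}

Since d/dw undoes antidifferentiation here, G(w) must give back the stated G'(w).
A general antiderivative is \frac{3 \sqrt{w^{2} + 3}}{4} + 3 \log{\left(\frac{w^{2}}{2} + 1 \right)} + \frac{5 \sin{\left(2 w + \frac{\pi}{4} \right)}}{4} + C.
The condition gives C = \frac{5 \cos{\left(\frac{\pi}{4} + 1 \right)}}{4} + 3 \log{\left(\frac{9}{8} \right)} + \frac{1}{2} + \frac{3 \sqrt{13}}{8} - (\frac{5 \cos{\left(\frac{\pi}{4} + 1 \right)}}{4} + 3 \log{\left(\frac{9}{8} \right)} + \frac{3 \sqrt{13}}{8}) = \frac{1}{2}.
So G(w) = \frac{3 \sqrt{w^{2} + 3}}{4} + 3 \log{\left(\frac{w^{2}}{2} + 1 \right)} + \frac{5 \sin{\left(2 w + \frac{\pi}{4} \right)}}{4} + \frac{1}{2}.
Check: d/dw[\frac{3 \sqrt{w^{2} + 3}}{4} + 3 \log{\left(\frac{w^{2}}{2} + 1 \right)} + \frac{5 \sin{\left(2 w + \frac{\pi}{4} \right)}}{4} + \frac{1}{2}] = \frac{3 w^{3} + 10 w^{2} \sqrt{w^{2} + 3} \cos{\left(2 w + \frac{\pi}{4} \right)} + 24 w \sqrt{w^{2} + 3} + 6 w + 20 \sqrt{w^{2} + 3} \cos{\left(2 w + \frac{\pi}{4} \right)}}{4 w^{2} \sqrt{w^{2} + 3} + 8 \sqrt{w^{2} + 3}} = G'(w).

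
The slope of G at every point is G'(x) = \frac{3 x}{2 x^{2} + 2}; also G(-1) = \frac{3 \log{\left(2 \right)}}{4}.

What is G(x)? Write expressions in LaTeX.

G'(x) matches the chain-rule pattern g'(h)*h' with inner function h(x) = x^{2} + 1; substituting u = h(x) collapses the integral.
A general antiderivative is \frac{3 \log{\left(x^{2} + 1 \right)}}{4} + C.
The condition gives C = \frac{3 \log{\left(2 \right)}}{4} - (\frac{3 \log{\left(2 \right)}}{4}) = 0.
So G(x) = \frac{3 \log{\left(x^{2} + 1 \right)}}{4}.
Check: d/dx[\frac{3 \log{\left(x^{2} + 1 \right)}}{4}] = \frac{3 x}{2 x^{2} + 2} = G'(x).

G(x) = \frac{3 \log{\left(x^{2} + 1 \right)}}{4}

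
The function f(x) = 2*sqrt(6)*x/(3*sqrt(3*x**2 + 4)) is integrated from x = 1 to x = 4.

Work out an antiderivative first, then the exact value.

The substitution u = x**2/2 + 2/3 works: f is exactly (dF/du)*(du/dx) for that inner function.
F(x) = 4*sqrt(x**2/2 + 2/3)/3 is an antiderivative of f.
Check: d/dx[4*sqrt(x**2/2 + 2/3)/3] = 2*sqrt(6)*x/(3*sqrt(3*x**2 + 4)) = f(x).
F(4) = 4*sqrt(78)/9; F(1) = 2*sqrt(42)/9.
Integral = F(4) - F(1) = -2*sqrt(42)/9 + 4*sqrt(78)/9.

Antiderivative: F(x) = 4*sqrt(x**2/2 + 2/3)/3; value = -2*sqrt(42)/9 + 4*sqrt(78)/9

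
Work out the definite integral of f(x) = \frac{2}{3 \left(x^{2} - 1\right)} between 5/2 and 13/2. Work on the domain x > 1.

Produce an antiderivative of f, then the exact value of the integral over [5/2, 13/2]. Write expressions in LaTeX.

Antiderivative: F(x) = \frac{\log{\left(x - 1 \right)}}{3} - \frac{\log{\left(x + 1 \right)}}{3}; value = - \frac{\log{\left(\frac{15}{2} \right)}}{3} - \frac{\log{\left(\frac{3}{2} \right)}}{3} + \frac{\log{\left(\frac{7}{2} \right)}}{3} + \frac{\log{\left(\frac{11}{2} \right)}}{3}

The denominator factors as 3 \left(x - 1\right) \left(x + 1\right); partial fractions split f into directly integrable pieces: - \frac{1}{3 \left(x + 1\right)} + \frac{1}{3 \left(x - 1\right)}.
F(x) = \frac{\log{\left(x - 1 \right)}}{3} - \frac{\log{\left(x + 1 \right)}}{3} is an antiderivative of f.
Check: d/dx[\frac{\log{\left(x - 1 \right)}}{3} - \frac{\log{\left(x + 1 \right)}}{3}] = \frac{2}{3 x^{2} - 3}, which equals f(x).
F(13/2) = - \frac{\log{\left(\frac{15}{2} \right)}}{3} + \frac{\log{\left(\frac{11}{2} \right)}}{3}; F(5/2) = - \frac{\log{\left(\frac{7}{2} \right)}}{3} + \frac{\log{\left(\frac{3}{2} \right)}}{3}.
Integral = F(13/2) - F(5/2) = - \frac{\log{\left(\frac{15}{2} \right)}}{3} - \frac{\log{\left(\frac{3}{2} \right)}}{3} + \frac{\log{\left(\frac{7}{2} \right)}}{3} + \frac{\log{\left(\frac{11}{2} \right)}}{3}.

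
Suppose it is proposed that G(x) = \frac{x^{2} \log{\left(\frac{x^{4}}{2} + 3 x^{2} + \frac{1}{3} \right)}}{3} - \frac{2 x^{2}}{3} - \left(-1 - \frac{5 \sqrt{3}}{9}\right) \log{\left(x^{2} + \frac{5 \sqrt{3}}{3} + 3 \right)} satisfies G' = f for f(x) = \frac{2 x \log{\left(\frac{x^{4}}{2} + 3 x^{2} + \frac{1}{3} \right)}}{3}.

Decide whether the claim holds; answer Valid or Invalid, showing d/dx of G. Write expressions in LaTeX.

d/dx[G] = \frac{18 x^{7} \log{\left(\frac{x^{4}}{2} + 3 x^{2} + \frac{1}{3} \right)} + 30 \sqrt{3} x^{5} \log{\left(\frac{x^{4}}{2} + 3 x^{2} + \frac{1}{3} \right)} + 162 x^{5} \log{\left(\frac{x^{4}}{2} + 3 x^{2} + \frac{1}{3} \right)} - 54 x^{5} + 30 \sqrt{3} x^{5} + 180 \sqrt{3} x^{3} \log{\left(\frac{x^{4}}{2} + 3 x^{2} + \frac{1}{3} \right)} + 336 x^{3} \log{\left(\frac{x^{4}}{2} + 3 x^{2} + \frac{1}{3} \right)} - 24 x^{3} + 20 \sqrt{3} x \log{\left(\frac{x^{4}}{2} + 3 x^{2} + \frac{1}{3} \right)} + 36 x \log{\left(\frac{x^{4}}{2} + 3 x^{2} + \frac{1}{3} \right)} - 36 x - 20 \sqrt{3} x}{27 x^{6} + 45 \sqrt{3} x^{4} + 243 x^{4} + 270 \sqrt{3} x^{2} + 504 x^{2} + 30 \sqrt{3} + 54}
d/dx[G] - f(x) = \frac{- 54 x^{5} + 30 \sqrt{3} x^{5} - 24 x^{3} - 36 x - 20 \sqrt{3} x}{27 x^{6} + 45 \sqrt{3} x^{4} + 243 x^{4} + 270 \sqrt{3} x^{2} + 504 x^{2} + 30 \sqrt{3} + 54} != 0.

Invalid: d/dx[G] - f = \frac{- 54 x^{5} + 30 \sqrt{3} x^{5} - 24 x^{3} - 36 x - 20 \sqrt{3} x}{27 x^{6} + 45 \sqrt{3} x^{4} + 243 x^{4} + 270 \sqrt{3} x^{2} + 504 x^{2} + 30 \sqrt{3} + 54}, which is not 0.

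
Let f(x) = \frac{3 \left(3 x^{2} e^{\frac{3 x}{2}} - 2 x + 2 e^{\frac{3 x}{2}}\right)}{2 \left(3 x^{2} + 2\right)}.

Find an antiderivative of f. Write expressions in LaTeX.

An antiderivative is F(x) = \frac{2 e^{\frac{3 x}{2}} - \log{\left(x^{2} + \frac{2}{3} \right)}}{2}.

A first test for any F(x): its x-derivative must equal f(x) identically.
Check: d/dx[\frac{2 e^{\frac{3 x}{2}} - \log{\left(x^{2} + \frac{2}{3} \right)}}{2}] = \frac{9 x^{2} e^{\frac{3 x}{2}} - 6 x + 6 e^{\frac{3 x}{2}}}{6 x^{2} + 4}, which equals f(x).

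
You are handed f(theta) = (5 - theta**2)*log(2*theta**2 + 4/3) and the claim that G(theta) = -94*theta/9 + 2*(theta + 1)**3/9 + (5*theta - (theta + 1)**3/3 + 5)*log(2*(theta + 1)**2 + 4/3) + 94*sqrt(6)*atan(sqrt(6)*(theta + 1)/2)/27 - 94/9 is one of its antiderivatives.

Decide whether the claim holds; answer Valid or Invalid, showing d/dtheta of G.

d/dtheta[G] = -theta**2*log(theta**2 + 2*theta + 5/3) - theta**2*log(2) - 2*theta*log(theta**2 + 2*theta + 5/3) - 2*theta*log(2) + 4*log(theta**2 + 2*theta + 5/3) + 4*log(2)
d/dtheta[G] - f(theta) = theta**2*log(theta**2 + 2/3) - theta**2*log(theta**2 + 2*theta + 5/3) - 2*theta*log(theta**2 + 2*theta + 5/3) - 2*theta*log(2) - 5*log(theta**2 + 2/3) + 4*log(theta**2 + 2*theta + 5/3) - log(2) != 0.

Invalid: d/dtheta[G] - f = theta**2*log(theta**2 + 2/3) - theta**2*log(theta**2 + 2*theta + 5/3) - 2*theta*log(theta**2 + 2*theta + 5/3) - 2*theta*log(2) - 5*log(theta**2 + 2/3) + 4*log(theta**2 + 2*theta + 5/3) - log(2), which is not 0.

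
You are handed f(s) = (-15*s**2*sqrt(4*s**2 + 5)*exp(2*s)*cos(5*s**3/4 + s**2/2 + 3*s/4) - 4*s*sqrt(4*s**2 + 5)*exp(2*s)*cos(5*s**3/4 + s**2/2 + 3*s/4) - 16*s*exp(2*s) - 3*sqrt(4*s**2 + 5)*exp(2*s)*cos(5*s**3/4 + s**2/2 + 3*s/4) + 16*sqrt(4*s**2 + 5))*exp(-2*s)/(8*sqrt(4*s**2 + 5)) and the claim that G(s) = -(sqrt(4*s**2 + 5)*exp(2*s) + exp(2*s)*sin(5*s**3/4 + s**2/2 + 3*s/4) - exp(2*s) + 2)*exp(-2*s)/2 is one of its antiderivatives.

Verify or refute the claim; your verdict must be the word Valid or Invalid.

Valid: G'(s) = f(s).

d/ds[G] = (-15*s**2*sqrt(4*s**2 + 5)*exp(2*s)*cos(5*s**3/4 + s**2/2 + 3*s/4) - 4*s*sqrt(4*s**2 + 5)*exp(2*s)*cos(5*s**3/4 + s**2/2 + 3*s/4) - 16*s*exp(2*s) - 3*sqrt(4*s**2 + 5)*exp(2*s)*cos(5*s**3/4 + s**2/2 + 3*s/4) + 16*sqrt(4*s**2 + 5))*exp(-2*s)/(8*sqrt(4*s**2 + 5))
This equals f(s) exactly, so the claim holds.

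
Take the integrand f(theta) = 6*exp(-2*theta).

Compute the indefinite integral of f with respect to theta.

A candidate is checked by its d/dtheta: the result must match f(theta).
Check: d/dtheta[-3*exp(-2*theta)] = 6*exp(-2*theta) = f(theta).

F(theta) = -3*exp(-2*theta) + C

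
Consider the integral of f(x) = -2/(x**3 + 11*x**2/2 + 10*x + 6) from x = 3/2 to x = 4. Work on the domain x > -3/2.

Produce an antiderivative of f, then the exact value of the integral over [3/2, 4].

Factor the denominator ((x + 2)**2*(2*x + 3)) and decompose: f = -16/(2*x + 3) + 8/(x + 2) + 4/(x + 2)**2; each piece integrates to a log, atan, or power term.
F(x) = 4*(-2*(x + 2)*log(x + 3/2) + 2*(x + 2)*log(x + 2) - 1)/(x + 2) is an antiderivative of f.
Check: d/dx[4*(-2*(x + 2)*log(x + 3/2) + 2*(x + 2)*log(x + 2) - 1)/(x + 2)] = -4/(2*x**3 + 11*x**2 + 20*x + 12), which equals f(x).
F(4) = -8*log(11/2) - 2/3 + 8*log(6); F(3/2) = -8*log(3) - 8/7 + 8*log(7/2).
Integral = F(4) - F(3/2) = -8*log(11/2) - 8*log(7/2) + 10/21 + 8*log(3) + 8*log(6).

Antiderivative: F(x) = 4*(-2*(x + 2)*log(x + 3/2) + 2*(x + 2)*log(x + 2) - 1)/(x + 2); value = -8*log(11/2) - 8*log(7/2) + 10/21 + 8*log(3) + 8*log(6)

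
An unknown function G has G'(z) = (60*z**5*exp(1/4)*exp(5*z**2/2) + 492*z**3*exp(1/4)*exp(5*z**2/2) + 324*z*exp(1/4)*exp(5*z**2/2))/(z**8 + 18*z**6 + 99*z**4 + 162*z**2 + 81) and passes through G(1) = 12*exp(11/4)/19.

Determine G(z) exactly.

G(z) = 12*exp(5*z**2/2 + 1/4)/(z**4 + 9*z**2 + 9)

G'(z) has the shape u'v + uv' for u = 4/(z**4/3 + 3*z**2 + 3) and v = exp(5*z**2/2 + 1/4) — it is the derivative of the product u*v.
A general antiderivative is 4*exp(5*z**2/2 + 1/4)/(z**4/3 + 3*z**2 + 3) + C.
The condition gives C = 12*exp(11/4)/19 - (12*exp(11/4)/19) = 0.
So G(z) = 12*exp(5*z**2/2 + 1/4)/(z**4 + 9*z**2 + 9).
Check: d/dz[12*exp(5*z**2/2 + 1/4)/(z**4 + 9*z**2 + 9)] = (60*z**5*exp(1/4)*exp(5*z**2/2) + 492*z**3*exp(1/4)*exp(5*z**2/2) + 324*z*exp(1/4)*exp(5*z**2/2))/(z**8 + 18*z**6 + 99*z**4 + 162*z**2 + 81) = G'(z).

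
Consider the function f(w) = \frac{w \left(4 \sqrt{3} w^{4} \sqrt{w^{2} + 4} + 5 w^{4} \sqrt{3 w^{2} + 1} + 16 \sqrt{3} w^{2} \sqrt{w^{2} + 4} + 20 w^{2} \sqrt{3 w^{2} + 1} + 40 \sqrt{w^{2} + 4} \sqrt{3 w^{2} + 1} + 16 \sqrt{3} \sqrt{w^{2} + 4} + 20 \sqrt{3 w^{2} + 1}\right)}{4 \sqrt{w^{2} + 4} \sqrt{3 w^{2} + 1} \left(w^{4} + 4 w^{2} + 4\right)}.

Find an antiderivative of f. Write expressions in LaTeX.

For F(w) to be correct the identity F'(w) - f(w) = 0 must hold.
Check: d/dw[\frac{15 \left(w^{2} + 2\right) \sqrt{w^{2} + 4} + 4 \sqrt{3} \left(w^{2} + 2\right) \sqrt{3 w^{2} + 1} - 60}{12 \left(w^{2} + 2\right)}] = \frac{4 \sqrt{3} w^{5} \sqrt{w^{2} + 4} + 5 w^{5} \sqrt{3 w^{2} + 1} + 16 \sqrt{3} w^{3} \sqrt{w^{2} + 4} + 20 w^{3} \sqrt{3 w^{2} + 1} + 40 w \sqrt{w^{2} + 4} \sqrt{3 w^{2} + 1} + 16 \sqrt{3} w \sqrt{w^{2} + 4} + 20 w \sqrt{3 w^{2} + 1}}{4 w^{4} \sqrt{w^{2} + 4} \sqrt{3 w^{2} + 1} + 16 w^{2} \sqrt{w^{2} + 4} \sqrt{3 w^{2} + 1} + 16 \sqrt{w^{2} + 4} \sqrt{3 w^{2} + 1}}, which equals f(w).

An antiderivative is F(w) = \frac{15 \left(w^{2} + 2\right) \sqrt{w^{2} + 4} + 4 \sqrt{3} \left(w^{2} + 2\right) \sqrt{3 w^{2} + 1} - 60}{12 \left(w^{2} + 2\right)}.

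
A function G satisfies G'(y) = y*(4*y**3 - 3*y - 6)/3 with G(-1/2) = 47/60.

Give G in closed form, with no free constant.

G(y) = 4*y**5/15 - y**3/3 - y**2 + 1

Any candidate G(y) must reproduce the stated G'(y) exactly.
A general antiderivative is 4*y**5/15 - y**3/3 - y**2 + C.
The condition gives C = 47/60 - (-13/60) = 1.
So G(y) = 4*y**5/15 - y**3/3 - y**2 + 1.
Check: d/dy[4*y**5/15 - y**3/3 - y**2 + 1] = 4*y**4/3 - y**2 - 2*y, which equals G'(y).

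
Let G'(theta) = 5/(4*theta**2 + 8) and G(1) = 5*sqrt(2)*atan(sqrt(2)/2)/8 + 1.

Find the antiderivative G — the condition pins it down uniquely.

Since d/dtheta undoes antidifferentiation here, G(theta) must give back the stated G'(theta).
A general antiderivative is 5*sqrt(2)*atan(sqrt(2)*theta/2)/8 + C.
The condition gives C = 5*sqrt(2)*atan(sqrt(2)/2)/8 + 1 - (5*sqrt(2)*atan(sqrt(2)/2)/8) = 1.
So G(theta) = (5*sqrt(2)*atan(sqrt(2)*theta/2) + 8)/8.
Check: d/dtheta[(5*sqrt(2)*atan(sqrt(2)*theta/2) + 8)/8] = 5/(4*theta**2 + 8) = G'(theta).

G(theta) = (5*sqrt(2)*atan(sqrt(2)*theta/2) + 8)/8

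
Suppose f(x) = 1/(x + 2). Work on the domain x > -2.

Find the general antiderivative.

A first test for any F(x): its x-derivative must equal f(x) identically.
Check: d/dx[log(2*x + 4)] = 1/(x + 2) = f(x).

F(x) = log(2*x + 4) + C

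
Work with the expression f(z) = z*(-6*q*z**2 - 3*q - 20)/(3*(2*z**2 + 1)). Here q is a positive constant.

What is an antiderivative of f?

An antiderivative is F(z) = -(3*q*z**2 + 10*log(4*z**2 + 2))/6.

Any candidate F(z) must reproduce f(z) exactly when differentiated.
Check: d/dz[-(3*q*z**2 + 10*log(4*z**2 + 2))/6] = (-6*q*z**3 - 3*q*z - 20*z)/(6*z**2 + 3), which equals f(z).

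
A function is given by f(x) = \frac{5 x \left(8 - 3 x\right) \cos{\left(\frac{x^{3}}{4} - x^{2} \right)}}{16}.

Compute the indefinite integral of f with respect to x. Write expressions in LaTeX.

The substitution u = \frac{x^{3}}{4} - x^{2} works: f is exactly (dF/du)*(du/dx) for that inner function.
Check: d/dx[- \frac{5 \sin{\left(\frac{x^{3}}{4} - x^{2} \right)}}{4}] = - \frac{15 x^{2} \cos{\left(\frac{x^{3}}{4} - x^{2} \right)}}{16} + \frac{5 x \cos{\left(\frac{x^{3}}{4} - x^{2} \right)}}{2}, which equals f(x).

F(x) = - \frac{5 \sin{\left(\frac{x^{3}}{4} - x^{2} \right)}}{4} + C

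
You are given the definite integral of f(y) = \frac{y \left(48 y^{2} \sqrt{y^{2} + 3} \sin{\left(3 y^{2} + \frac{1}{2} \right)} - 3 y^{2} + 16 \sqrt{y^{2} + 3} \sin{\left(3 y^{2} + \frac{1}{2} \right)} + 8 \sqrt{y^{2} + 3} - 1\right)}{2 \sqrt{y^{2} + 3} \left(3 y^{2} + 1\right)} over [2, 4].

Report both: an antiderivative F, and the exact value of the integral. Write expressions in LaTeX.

Since d/dy undoes antidifferentiation here, F'(y) = f(y) is required of F(y).
F(y) = - \frac{\sqrt{y^{2} + 3}}{2} + \frac{2 \log{\left(3 y^{2} + 1 \right)}}{3} - \frac{4 \cos{\left(3 y^{2} + \frac{1}{2} \right)}}{3} is an antiderivative of f.
Check: d/dy[- \frac{\sqrt{y^{2} + 3}}{2} + \frac{2 \log{\left(3 y^{2} + 1 \right)}}{3} - \frac{4 \cos{\left(3 y^{2} + \frac{1}{2} \right)}}{3}] = \frac{48 y^{3} \sqrt{y^{2} + 3} \sin{\left(3 y^{2} + \frac{1}{2} \right)} - 3 y^{3} + 16 y \sqrt{y^{2} + 3} \sin{\left(3 y^{2} + \frac{1}{2} \right)} + 8 y \sqrt{y^{2} + 3} - y}{6 y^{2} \sqrt{y^{2} + 3} + 2 \sqrt{y^{2} + 3}}, which equals f(y).
F(4) = - \frac{\sqrt{19}}{2} - \frac{4 \cos{\left(\frac{97}{2} \right)}}{3} + \frac{2 \log{\left(49 \right)}}{3}; F(2) = - \frac{4 \cos{\left(\frac{25}{2} \right)}}{3} - \frac{\sqrt{7}}{2} + \frac{2 \log{\left(13 \right)}}{3}.
Integral = F(4) - F(2) = - \frac{\sqrt{19}}{2} - \frac{2 \log{\left(13 \right)}}{3} - \frac{4 \cos{\left(\frac{97}{2} \right)}}{3} + \frac{\sqrt{7}}{2} + \frac{4 \cos{\left(\frac{25}{2} \right)}}{3} + \frac{2 \log{\left(49 \right)}}{3}.

Antiderivative: F(y) = - \frac{\sqrt{y^{2} + 3}}{2} + \frac{2 \log{\left(3 y^{2} + 1 \right)}}{3} - \frac{4 \cos{\left(3 y^{2} + \frac{1}{2} \right)}}{3}; value = - \frac{\sqrt{19}}{2} - \frac{2 \log{\left(13 \right)}}{3} - \frac{4 \cos{\left(\frac{97}{2} \right)}}{3} + \frac{\sqrt{7}}{2} + \frac{4 \cos{\left(\frac{25}{2} \right)}}{3} + \frac{2 \log{\left(49 \right)}}{3}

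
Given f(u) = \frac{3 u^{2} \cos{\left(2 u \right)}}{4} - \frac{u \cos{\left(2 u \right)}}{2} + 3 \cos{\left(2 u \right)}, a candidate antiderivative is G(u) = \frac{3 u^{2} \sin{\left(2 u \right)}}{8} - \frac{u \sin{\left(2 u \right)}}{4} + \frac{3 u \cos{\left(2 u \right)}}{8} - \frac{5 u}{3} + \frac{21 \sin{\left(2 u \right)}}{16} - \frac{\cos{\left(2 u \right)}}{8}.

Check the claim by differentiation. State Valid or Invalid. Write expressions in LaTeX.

Invalid: d/du[G] - f = - \frac{5}{3}, which is not 0.

d/du[G] = \frac{3 u^{2} \cos{\left(2 u \right)}}{4} - \frac{u \cos{\left(2 u \right)}}{2} + 3 \cos{\left(2 u \right)} - \frac{5}{3}
d/du[G] - f(u) = - \frac{5}{3} != 0.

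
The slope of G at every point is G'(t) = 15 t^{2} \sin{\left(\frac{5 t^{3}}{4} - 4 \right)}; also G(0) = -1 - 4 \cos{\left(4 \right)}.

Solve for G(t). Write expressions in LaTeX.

G(t) = - 4 \cos{\left(\frac{5 t^{3}}{4} - 4 \right)} - 1

The substitution u = \frac{5 t^{3}}{4} - 4 works: G'(t) is exactly (dG/du)*(du/dt) for that inner function.
A general antiderivative is - 4 \cos{\left(\frac{5 t^{3}}{4} - 4 \right)} + C.
The condition gives C = -1 - 4 \cos{\left(4 \right)} - (- 4 \cos{\left(4 \right)}) = -1.
So G(t) = - 4 \cos{\left(\frac{5 t^{3}}{4} - 4 \right)} - 1.
Check: d/dt[- 4 \cos{\left(\frac{5 t^{3}}{4} - 4 \right)} - 1] = 15 t^{2} \sin{\left(\frac{5 t^{3}}{4} - 4 \right)} = G'(t).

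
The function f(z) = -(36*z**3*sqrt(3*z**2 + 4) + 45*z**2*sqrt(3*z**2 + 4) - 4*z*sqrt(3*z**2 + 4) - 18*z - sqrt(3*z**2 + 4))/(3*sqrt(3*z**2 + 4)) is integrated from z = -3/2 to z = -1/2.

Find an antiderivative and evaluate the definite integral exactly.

A candidate is checked by its d/dz: the result must match f(z).
F(z) = -3*z**4 - 5*z**3 + 2*z**2/3 + z/3 + 2*sqrt(3*z**2 + 4) is an antiderivative of f.
Check: d/dz[-3*z**4 - 5*z**3 + 2*z**2/3 + z/3 + 2*sqrt(3*z**2 + 4)] = (-36*z**3*sqrt(3*z**2 + 4) - 45*z**2*sqrt(3*z**2 + 4) + 4*z*sqrt(3*z**2 + 4) + 18*z + sqrt(3*z**2 + 4))/(3*sqrt(3*z**2 + 4)), which equals f(z).
F(-1/2) = 7/16 + sqrt(19); F(-3/2) = 43/16 + sqrt(43).
Integral = F(-1/2) - F(-3/2) = -sqrt(43) - 9/4 + sqrt(19).

Antiderivative: F(z) = -3*z**4 - 5*z**3 + 2*z**2/3 + z/3 + 2*sqrt(3*z**2 + 4); value = -sqrt(43) - 9/4 + sqrt(19)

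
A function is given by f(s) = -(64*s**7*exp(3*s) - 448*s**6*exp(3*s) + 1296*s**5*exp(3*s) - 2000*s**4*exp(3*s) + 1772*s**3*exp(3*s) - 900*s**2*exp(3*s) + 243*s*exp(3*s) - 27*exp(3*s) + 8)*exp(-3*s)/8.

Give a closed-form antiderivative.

Since d/ds undoes antidifferentiation here, F'(s) = f(s) is required of F(s).
Check: d/ds[-(s**2 - 2*s + 3/4)**4 + exp(-3*s)/3] = (-64*s**7*exp(3*s) + 448*s**6*exp(3*s) - 1296*s**5*exp(3*s) + 2000*s**4*exp(3*s) - 1772*s**3*exp(3*s) + 900*s**2*exp(3*s) - 243*s*exp(3*s) + 27*exp(3*s) - 8)*exp(-3*s)/8, which equals f(s).

An antiderivative is F(s) = -(s**2 - 2*s + 3/4)**4 + exp(-3*s)/3.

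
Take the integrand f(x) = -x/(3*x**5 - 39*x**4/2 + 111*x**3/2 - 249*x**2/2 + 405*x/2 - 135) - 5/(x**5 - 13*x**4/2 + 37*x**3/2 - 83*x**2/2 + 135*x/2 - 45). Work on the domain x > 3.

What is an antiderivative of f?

The denominator factors as 3*(x - 3)*(x - 2)*(2*x - 3)*(x**2 + 5); partial fractions split f into directly integrable pieces: 2*(104*x - 395)/(5481*(x**2 + 5)) - 176/(87*(2*x - 3)) + 34/(27*(x - 2)) - 2/(7*(x - 3)).
Check: d/dx[-2*log(x - 3)/7 + 34*log(x - 2)/27 - 88*log(x - 3/2)/87 + 104*log(x**2 + 5)/5481 - 158*sqrt(5)*atan(sqrt(5)*x/5)/5481] = (-2*x - 30)/(6*x**5 - 39*x**4 + 111*x**3 - 249*x**2 + 405*x - 270), which equals f(x).

An antiderivative is F(x) = -2*log(x - 3)/7 + 34*log(x - 2)/27 - 88*log(x - 3/2)/87 + 104*log(x**2 + 5)/5481 - 158*sqrt(5)*atan(sqrt(5)*x/5)/5481.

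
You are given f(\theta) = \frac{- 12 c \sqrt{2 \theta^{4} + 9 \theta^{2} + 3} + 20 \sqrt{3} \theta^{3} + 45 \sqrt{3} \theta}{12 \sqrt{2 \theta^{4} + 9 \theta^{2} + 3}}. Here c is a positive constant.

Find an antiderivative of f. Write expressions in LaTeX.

An antiderivative is F(\theta) = - c \theta + \frac{5 \sqrt{\frac{2 \theta^{4}}{3} + 3 \theta^{2} + 1}}{4}.

A candidate is checked by its d/d\theta: the result must match f(\theta).
Check: d/d\theta[- c \theta + \frac{5 \sqrt{\frac{2 \theta^{4}}{3} + 3 \theta^{2} + 1}}{4}] = \frac{- 12 c \sqrt{2 \theta^{4} + 9 \theta^{2} + 3} + 20 \sqrt{3} \theta^{3} + 45 \sqrt{3} \theta}{12 \sqrt{2 \theta^{4} + 9 \theta^{2} + 3}} = f(\theta).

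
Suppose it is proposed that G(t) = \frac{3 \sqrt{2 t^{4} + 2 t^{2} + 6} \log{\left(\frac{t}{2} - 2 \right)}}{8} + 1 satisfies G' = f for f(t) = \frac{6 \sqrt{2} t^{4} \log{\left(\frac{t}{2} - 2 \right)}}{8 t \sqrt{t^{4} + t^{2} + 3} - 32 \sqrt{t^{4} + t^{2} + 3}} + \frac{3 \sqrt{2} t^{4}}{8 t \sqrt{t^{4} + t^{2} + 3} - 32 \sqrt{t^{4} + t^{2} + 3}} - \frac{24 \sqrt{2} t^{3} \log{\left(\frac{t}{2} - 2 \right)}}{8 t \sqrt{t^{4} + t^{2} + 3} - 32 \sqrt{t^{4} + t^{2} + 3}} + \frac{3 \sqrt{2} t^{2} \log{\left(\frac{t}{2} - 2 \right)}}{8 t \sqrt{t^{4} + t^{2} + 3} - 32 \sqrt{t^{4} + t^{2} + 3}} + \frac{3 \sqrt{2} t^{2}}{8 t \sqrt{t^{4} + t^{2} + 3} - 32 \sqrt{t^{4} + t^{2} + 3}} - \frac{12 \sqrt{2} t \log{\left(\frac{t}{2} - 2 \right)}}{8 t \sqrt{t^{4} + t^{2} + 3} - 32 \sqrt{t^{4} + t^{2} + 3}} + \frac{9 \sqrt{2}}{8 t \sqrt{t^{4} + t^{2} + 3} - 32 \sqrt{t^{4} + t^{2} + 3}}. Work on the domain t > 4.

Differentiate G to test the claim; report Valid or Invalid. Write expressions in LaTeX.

Valid - differentiating G returns exactly f.

d/dt[G] = \frac{6 \sqrt{2} t^{4} \log{\left(\frac{t}{2} - 2 \right)} + 3 \sqrt{2} t^{4} - 24 \sqrt{2} t^{3} \log{\left(\frac{t}{2} - 2 \right)} + 3 \sqrt{2} t^{2} \log{\left(\frac{t}{2} - 2 \right)} + 3 \sqrt{2} t^{2} - 12 \sqrt{2} t \log{\left(\frac{t}{2} - 2 \right)} + 9 \sqrt{2}}{8 t \sqrt{t^{4} + t^{2} + 3} - 32 \sqrt{t^{4} + t^{2} + 3}}
This equals f(t) exactly, so the claim holds.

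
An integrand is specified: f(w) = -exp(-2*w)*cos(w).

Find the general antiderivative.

Check any antiderivative F(w) by computing F'(w) and comparing it with f(w).
Check: d/dw[(-sin(w) + 2*cos(w))*exp(-2*w)/5] = -exp(-2*w)*cos(w) = f(w).

F(w) = (-sin(w) + 2*cos(w))*exp(-2*w)/5 + C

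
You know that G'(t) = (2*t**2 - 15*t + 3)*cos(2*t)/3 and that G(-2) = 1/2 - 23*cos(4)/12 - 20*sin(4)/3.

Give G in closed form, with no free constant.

Recover the given G'(t) by differentiating a candidate G(t); any mismatch rules it out.
A general antiderivative is t**2*sin(2*t)/3 - 5*t*sin(2*t)/2 + t*cos(2*t)/3 + sin(2*t)/3 - 5*cos(2*t)/4 + C.
The condition gives C = 1/2 - 23*cos(4)/12 - 20*sin(4)/3 - (-23*cos(4)/12 - 20*sin(4)/3) = 1/2.
So G(t) = (4*t**2*sin(2*t) - 30*t*sin(2*t) + 4*t*cos(2*t) + 4*sin(2*t) - 15*cos(2*t) + 6)/12.
Check: d/dt[(4*t**2*sin(2*t) - 30*t*sin(2*t) + 4*t*cos(2*t) + 4*sin(2*t) - 15*cos(2*t) + 6)/12] = 2*t**2*cos(2*t)/3 - 5*t*cos(2*t) + cos(2*t), which equals G'(t).

G(t) = (4*t**2*sin(2*t) - 30*t*sin(2*t) + 4*t*cos(2*t) + 4*sin(2*t) - 15*cos(2*t) + 6)/12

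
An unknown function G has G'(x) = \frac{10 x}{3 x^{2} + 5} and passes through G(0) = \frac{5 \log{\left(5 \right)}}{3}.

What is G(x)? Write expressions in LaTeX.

G(x) = \frac{5 \log{\left(3 x^{2} + 5 \right)}}{3}

The substitution u = 3 x^{2} + 5 works: G'(x) is exactly (dG/du)*(du/dx) for that inner function.
A general antiderivative is \frac{5 \log{\left(3 x^{2} + 5 \right)}}{3} + C.
The condition gives C = \frac{5 \log{\left(5 \right)}}{3} - (\frac{5 \log{\left(5 \right)}}{3}) = 0.
So G(x) = \frac{5 \log{\left(3 x^{2} + 5 \right)}}{3}.
Check: d/dx[\frac{5 \log{\left(3 x^{2} + 5 \right)}}{3}] = \frac{10 x}{3 x^{2} + 5} = G'(x).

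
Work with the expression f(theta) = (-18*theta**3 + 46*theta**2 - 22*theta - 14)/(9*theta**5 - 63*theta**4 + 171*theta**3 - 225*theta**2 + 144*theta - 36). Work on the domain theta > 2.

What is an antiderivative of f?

Any candidate F(theta) must reproduce f(theta) exactly when differentiated.
Check: d/dtheta[4/(3*theta - 3)**2 + 4/(2*theta - 4)] = (-18*theta**3 + 46*theta**2 - 22*theta - 14)/(9*theta**5 - 63*theta**4 + 171*theta**3 - 225*theta**2 + 144*theta - 36) = f(theta).

An antiderivative is F(theta) = 4/(3*theta - 3)**2 + 4/(2*theta - 4).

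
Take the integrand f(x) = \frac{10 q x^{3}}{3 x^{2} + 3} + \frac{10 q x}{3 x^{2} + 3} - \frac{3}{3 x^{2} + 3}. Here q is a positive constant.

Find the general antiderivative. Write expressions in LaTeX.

The integrand splits into summands that can be handled one at a time.
Check: d/dx[\frac{5 q x^{2}}{3} - \operatorname{atan}{\left(x \right)}] = \frac{10 q x^{3} + 10 q x - 3}{3 x^{2} + 3}, which equals f(x).

F(x) = \frac{5 q x^{2}}{3} - \operatorname{atan}{\left(x \right)} + C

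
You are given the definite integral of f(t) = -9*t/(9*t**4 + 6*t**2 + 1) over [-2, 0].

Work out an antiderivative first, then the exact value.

The substitution u = 2*t**2 + 2/3 works: f is exactly (dF/du)*(du/dt) for that inner function.
F(t) = 3/(2*(3*t**2 + 1)) is an antiderivative of f.
Check: d/dt[3/(2*(3*t**2 + 1))] = -9*t/(9*t**4 + 6*t**2 + 1) = f(t).
F(0) = 3/2; F(-2) = 3/26.
Integral = F(0) - F(-2) = 18/13.

Antiderivative: F(t) = 3/(2*(3*t**2 + 1)); value = 18/13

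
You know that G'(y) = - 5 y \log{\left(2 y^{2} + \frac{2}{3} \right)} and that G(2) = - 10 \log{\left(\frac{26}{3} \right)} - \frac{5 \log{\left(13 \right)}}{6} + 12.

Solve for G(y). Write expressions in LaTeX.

G(y) = - \frac{5 y^{2} \log{\left(2 y^{2} + \frac{2}{3} \right)}}{2} + \frac{5 y^{2}}{2} - \frac{5 \log{\left(3 y^{2} + 1 \right)}}{6} + 2

A first test for any G(y): its y-derivative must equal the given G'(y).
A general antiderivative is - \frac{5 y^{2} \log{\left(2 y^{2} + \frac{2}{3} \right)}}{2} + \frac{5 y^{2}}{2} - \frac{5 \log{\left(3 y^{2} + 1 \right)}}{6} + C.
The condition gives C = - 10 \log{\left(\frac{26}{3} \right)} - \frac{5 \log{\left(13 \right)}}{6} + 12 - (- 10 \log{\left(\frac{26}{3} \right)} - \frac{5 \log{\left(13 \right)}}{6} + 10) = 2.
So G(y) = - \frac{5 y^{2} \log{\left(2 y^{2} + \frac{2}{3} \right)}}{2} + \frac{5 y^{2}}{2} - \frac{5 \log{\left(3 y^{2} + 1 \right)}}{6} + 2.
Check: d/dy[- \frac{5 y^{2} \log{\left(2 y^{2} + \frac{2}{3} \right)}}{2} + \frac{5 y^{2}}{2} - \frac{5 \log{\left(3 y^{2} + 1 \right)}}{6} + 2] = - 5 y \log{\left(y^{2} + \frac{1}{3} \right)} - 5 y \log{\left(2 \right)}, which equals G'(y).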